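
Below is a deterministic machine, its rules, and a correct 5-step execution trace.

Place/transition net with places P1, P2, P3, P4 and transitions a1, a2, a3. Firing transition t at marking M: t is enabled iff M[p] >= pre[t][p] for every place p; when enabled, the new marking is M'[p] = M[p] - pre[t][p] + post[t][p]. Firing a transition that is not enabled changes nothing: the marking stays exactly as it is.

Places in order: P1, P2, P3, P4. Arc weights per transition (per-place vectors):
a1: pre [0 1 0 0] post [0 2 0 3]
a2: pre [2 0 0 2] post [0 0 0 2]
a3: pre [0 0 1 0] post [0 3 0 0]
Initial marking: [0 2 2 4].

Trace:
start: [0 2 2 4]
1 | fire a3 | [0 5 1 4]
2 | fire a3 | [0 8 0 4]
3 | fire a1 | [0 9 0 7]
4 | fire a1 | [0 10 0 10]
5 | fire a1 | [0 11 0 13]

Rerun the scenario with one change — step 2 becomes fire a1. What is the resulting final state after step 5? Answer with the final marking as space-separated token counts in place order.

0 9 1 16

(re-executing from step 2 with the substitution; state before step 2: [0 5 1 4])
2 | fire a1 | [0 6 1 7]
3 | fire a1 | [0 7 1 10]
4 | fire a1 | [0 8 1 13]
5 | fire a1 | [0 9 1 16]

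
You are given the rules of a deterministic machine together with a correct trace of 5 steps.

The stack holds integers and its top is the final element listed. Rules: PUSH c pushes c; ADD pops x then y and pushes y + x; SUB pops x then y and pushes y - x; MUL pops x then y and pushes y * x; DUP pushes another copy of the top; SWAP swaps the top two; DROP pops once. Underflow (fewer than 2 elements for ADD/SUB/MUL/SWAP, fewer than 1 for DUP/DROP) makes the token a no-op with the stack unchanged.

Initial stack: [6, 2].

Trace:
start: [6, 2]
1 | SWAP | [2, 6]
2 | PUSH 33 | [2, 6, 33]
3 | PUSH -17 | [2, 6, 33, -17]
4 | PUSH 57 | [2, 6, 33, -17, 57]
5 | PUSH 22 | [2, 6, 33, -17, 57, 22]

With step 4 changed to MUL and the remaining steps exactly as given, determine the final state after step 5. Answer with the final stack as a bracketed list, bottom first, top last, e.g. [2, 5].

[2, 6, -561, 22]

(re-executing from step 4 with the substitution; state before step 4: [2, 6, 33, -17])
4 | MUL | [2, 6, -561]
5 | PUSH 22 | [2, 6, -561, 22]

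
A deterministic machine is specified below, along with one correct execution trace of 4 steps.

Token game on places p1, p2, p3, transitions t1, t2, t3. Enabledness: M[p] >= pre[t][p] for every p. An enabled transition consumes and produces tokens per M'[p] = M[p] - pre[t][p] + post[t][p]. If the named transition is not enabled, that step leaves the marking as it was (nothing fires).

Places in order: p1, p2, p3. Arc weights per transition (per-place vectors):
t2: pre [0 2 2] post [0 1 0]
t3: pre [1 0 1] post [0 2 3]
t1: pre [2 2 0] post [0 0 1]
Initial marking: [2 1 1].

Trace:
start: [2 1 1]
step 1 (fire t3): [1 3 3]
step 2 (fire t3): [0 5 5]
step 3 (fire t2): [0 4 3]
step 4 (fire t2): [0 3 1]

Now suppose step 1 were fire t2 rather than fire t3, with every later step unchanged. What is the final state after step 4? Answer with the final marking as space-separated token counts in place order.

1 2 1

(re-executing from step 1 with the substitution; state before step 1: [2 1 1])
step 1 (fire t2): [2 1 1]
step 2 (fire t3): [1 3 3]
step 3 (fire t2): [1 2 1]
step 4 (fire t2): [1 2 1]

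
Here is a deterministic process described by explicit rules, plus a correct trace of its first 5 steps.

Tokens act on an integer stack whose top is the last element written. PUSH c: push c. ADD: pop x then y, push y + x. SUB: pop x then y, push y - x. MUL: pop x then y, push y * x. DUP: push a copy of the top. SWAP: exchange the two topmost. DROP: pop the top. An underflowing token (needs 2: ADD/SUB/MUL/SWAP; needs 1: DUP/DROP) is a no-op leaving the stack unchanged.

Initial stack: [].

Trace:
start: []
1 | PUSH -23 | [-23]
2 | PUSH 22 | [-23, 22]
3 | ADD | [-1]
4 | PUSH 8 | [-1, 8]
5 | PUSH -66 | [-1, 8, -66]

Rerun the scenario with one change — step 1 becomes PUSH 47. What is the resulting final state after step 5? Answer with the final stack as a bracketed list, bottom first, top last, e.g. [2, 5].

[69, 8, -66]

(re-executing from step 1 with the substitution; state before step 1: [])
1 | PUSH 47 | [47]
2 | PUSH 22 | [47, 22]
3 | ADD | [69]
4 | PUSH 8 | [69, 8]
5 | PUSH -66 | [69, 8, -66]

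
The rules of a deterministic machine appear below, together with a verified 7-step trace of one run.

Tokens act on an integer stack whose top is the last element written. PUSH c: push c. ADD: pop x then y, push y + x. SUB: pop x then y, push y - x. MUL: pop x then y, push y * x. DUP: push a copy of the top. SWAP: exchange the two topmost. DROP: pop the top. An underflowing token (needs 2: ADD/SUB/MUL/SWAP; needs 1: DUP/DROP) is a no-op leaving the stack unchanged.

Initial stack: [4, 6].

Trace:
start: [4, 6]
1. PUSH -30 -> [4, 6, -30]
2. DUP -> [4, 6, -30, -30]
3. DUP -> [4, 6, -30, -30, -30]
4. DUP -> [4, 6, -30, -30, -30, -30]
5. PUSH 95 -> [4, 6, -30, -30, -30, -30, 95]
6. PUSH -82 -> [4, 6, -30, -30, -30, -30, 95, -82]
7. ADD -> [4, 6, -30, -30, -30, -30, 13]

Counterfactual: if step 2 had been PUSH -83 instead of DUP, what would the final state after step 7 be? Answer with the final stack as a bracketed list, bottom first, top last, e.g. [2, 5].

(re-executing from step 2 with the substitution; state before step 2: [4, 6, -30])
2. PUSH -83 -> [4, 6, -30, -83]
3. DUP -> [4, 6, -30, -83, -83]
4. DUP -> [4, 6, -30, -83, -83, -83]
5. PUSH 95 -> [4, 6, -30, -83, -83, -83, 95]
6. PUSH -82 -> [4, 6, -30, -83, -83, -83, 95, -82]
7. ADD -> [4, 6, -30, -83, -83, -83, 13]

[4, 6, -30, -83, -83, -83, 13]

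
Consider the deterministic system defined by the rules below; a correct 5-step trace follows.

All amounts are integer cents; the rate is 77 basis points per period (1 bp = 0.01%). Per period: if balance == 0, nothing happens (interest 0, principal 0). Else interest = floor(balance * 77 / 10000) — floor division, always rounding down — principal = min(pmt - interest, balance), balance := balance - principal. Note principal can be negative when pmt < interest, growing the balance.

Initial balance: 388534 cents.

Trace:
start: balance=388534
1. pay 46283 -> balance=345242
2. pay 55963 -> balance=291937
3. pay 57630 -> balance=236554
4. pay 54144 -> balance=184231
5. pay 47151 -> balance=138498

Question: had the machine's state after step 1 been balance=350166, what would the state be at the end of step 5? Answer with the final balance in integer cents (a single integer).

state after step 1 := balance=350166
2. pay 55963 -> balance=296899
3. pay 57630 -> balance=241555
4. pay 54144 -> balance=189270
5. pay 47151 -> balance=143576

143576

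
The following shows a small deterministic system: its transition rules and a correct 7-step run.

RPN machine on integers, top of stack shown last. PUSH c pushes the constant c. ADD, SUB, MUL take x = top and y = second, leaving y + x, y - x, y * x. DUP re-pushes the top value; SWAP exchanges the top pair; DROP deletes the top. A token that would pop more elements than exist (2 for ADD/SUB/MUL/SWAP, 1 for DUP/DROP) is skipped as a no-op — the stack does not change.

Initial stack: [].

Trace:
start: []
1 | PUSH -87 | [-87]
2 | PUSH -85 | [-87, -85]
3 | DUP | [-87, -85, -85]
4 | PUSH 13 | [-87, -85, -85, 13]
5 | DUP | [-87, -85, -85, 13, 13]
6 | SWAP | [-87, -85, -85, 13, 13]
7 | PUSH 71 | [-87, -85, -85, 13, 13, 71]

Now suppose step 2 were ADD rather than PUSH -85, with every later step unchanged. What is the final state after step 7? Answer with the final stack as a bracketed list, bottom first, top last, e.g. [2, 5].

[-87, -87, 13, 13, 71]

(re-executing from step 2 with the substitution; state before step 2: [-87])
2 | ADD | [-87]
3 | DUP | [-87, -87]
4 | PUSH 13 | [-87, -87, 13]
5 | DUP | [-87, -87, 13, 13]
6 | SWAP | [-87, -87, 13, 13]
7 | PUSH 71 | [-87, -87, 13, 13, 71]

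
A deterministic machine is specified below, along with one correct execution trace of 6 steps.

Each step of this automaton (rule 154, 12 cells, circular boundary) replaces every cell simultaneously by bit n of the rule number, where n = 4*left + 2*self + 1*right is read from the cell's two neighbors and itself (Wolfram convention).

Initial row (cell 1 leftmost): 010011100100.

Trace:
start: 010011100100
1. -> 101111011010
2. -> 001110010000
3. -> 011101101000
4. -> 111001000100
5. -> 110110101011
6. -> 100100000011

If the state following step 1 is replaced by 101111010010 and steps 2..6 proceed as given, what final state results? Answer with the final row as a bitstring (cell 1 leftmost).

100011000011

state after step 1 := 101111010010
2. -> 001110001100
3. -> 011101011010
4. -> 111000010001
5. -> 110100101011
6. -> 100011000011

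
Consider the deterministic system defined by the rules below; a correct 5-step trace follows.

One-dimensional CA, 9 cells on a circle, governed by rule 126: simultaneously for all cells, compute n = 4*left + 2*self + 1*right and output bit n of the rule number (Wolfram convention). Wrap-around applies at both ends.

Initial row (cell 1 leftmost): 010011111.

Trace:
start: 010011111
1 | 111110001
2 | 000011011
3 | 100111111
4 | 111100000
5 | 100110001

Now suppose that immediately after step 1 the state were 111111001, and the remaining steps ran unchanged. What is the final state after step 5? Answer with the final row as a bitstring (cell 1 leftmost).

011100000

state after step 1 := 111111001
2 | 000001111
3 | 100011001
4 | 110111111
5 | 011100000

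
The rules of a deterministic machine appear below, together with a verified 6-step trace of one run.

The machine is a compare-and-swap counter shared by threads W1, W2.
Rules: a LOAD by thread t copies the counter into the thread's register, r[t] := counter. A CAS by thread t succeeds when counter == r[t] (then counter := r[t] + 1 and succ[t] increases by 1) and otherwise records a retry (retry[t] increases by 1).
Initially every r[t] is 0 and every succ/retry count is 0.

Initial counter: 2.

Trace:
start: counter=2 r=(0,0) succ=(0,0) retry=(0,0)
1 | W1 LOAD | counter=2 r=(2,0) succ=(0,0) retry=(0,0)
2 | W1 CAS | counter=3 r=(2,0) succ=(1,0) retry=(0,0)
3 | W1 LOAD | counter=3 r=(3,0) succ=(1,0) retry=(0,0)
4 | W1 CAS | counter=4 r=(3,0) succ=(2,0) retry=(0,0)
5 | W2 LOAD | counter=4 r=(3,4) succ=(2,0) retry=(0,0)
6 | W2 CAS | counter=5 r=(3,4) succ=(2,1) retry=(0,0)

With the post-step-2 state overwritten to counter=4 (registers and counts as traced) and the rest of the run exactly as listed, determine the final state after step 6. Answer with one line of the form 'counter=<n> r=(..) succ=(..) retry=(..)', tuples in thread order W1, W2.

counter=6 r=(4,5) succ=(2,1) retry=(0,0)

state after step 2 := counter=4 r=(2,0) succ=(1,0) retry=(0,0)
3 | W1 LOAD | counter=4 r=(4,0) succ=(1,0) retry=(0,0)
4 | W1 CAS | counter=5 r=(4,0) succ=(2,0) retry=(0,0)
5 | W2 LOAD | counter=5 r=(4,5) succ=(2,0) retry=(0,0)
6 | W2 CAS | counter=6 r=(4,5) succ=(2,1) retry=(0,0)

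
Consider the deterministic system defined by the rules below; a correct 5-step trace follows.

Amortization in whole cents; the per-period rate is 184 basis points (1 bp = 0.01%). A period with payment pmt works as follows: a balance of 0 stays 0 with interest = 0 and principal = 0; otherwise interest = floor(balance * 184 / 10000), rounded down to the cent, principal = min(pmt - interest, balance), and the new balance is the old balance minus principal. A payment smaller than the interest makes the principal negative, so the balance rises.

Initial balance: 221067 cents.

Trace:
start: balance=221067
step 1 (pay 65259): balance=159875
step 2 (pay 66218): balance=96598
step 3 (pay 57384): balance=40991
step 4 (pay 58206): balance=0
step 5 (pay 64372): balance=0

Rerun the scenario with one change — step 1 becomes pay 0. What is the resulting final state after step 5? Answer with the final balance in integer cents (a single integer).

(re-executing from step 1 with the substitution; state before step 1: balance=221067)
step 1 (pay 0): balance=225134
step 2 (pay 66218): balance=163058
step 3 (pay 57384): balance=108674
step 4 (pay 58206): balance=52467
step 5 (pay 64372): balance=0

0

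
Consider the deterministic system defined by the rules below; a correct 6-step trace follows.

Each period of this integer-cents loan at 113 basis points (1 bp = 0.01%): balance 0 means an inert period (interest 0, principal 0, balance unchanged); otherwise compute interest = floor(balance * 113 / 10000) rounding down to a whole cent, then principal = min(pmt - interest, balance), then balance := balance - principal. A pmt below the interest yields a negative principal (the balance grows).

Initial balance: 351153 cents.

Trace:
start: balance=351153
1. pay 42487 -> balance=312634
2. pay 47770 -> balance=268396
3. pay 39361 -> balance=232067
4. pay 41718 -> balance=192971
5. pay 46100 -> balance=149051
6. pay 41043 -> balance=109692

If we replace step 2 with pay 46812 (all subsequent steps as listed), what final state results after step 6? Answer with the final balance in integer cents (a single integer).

(re-executing from step 2 with the substitution; state before step 2: balance=312634)
2. pay 46812 -> balance=269354
3. pay 39361 -> balance=233036
4. pay 41718 -> balance=193951
5. pay 46100 -> balance=150042
6. pay 41043 -> balance=110694

110694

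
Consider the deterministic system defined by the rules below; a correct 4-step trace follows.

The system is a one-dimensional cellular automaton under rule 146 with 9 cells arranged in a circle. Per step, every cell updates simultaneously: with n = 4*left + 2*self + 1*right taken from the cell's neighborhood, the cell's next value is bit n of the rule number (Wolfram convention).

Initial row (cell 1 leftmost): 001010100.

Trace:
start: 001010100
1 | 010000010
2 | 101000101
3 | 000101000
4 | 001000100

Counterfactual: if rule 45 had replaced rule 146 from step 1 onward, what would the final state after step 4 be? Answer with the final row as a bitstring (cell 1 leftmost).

100010111

(re-executing steps 1..4 under rule 45; state before step 1: 001010100)
1 | 101111101
2 | 011000011
3 | 110011010
4 | 100010111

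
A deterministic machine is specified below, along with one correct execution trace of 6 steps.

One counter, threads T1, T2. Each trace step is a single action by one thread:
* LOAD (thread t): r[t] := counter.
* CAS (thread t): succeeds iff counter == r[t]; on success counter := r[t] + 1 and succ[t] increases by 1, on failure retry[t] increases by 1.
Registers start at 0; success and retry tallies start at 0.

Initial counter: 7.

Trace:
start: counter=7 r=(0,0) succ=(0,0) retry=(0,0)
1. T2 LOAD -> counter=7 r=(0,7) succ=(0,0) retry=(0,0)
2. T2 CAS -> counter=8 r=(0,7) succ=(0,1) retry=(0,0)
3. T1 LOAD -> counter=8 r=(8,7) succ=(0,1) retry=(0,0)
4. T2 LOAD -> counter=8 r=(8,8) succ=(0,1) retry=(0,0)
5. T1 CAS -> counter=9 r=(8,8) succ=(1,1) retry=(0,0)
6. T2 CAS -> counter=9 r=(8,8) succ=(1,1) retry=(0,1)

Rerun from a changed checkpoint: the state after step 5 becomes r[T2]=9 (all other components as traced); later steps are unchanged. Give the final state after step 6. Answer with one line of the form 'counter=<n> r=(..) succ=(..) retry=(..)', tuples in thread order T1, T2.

state after step 5 := counter=9 r=(8,9) succ=(1,1) retry=(0,0)
6. T2 CAS -> counter=10 r=(8,9) succ=(1,2) retry=(0,0)

counter=10 r=(8,9) succ=(1,2) retry=(0,0)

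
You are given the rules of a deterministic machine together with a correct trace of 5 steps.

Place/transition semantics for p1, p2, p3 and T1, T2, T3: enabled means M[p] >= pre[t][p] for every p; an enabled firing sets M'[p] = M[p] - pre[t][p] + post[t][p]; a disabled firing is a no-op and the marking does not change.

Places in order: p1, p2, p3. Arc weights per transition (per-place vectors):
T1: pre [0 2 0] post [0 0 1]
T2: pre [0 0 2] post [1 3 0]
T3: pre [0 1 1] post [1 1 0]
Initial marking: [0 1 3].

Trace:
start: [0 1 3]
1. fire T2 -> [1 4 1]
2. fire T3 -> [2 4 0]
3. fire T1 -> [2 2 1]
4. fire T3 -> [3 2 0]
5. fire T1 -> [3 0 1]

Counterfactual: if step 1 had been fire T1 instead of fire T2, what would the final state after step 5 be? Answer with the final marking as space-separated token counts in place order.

2 1 1

(re-executing from step 1 with the substitution; state before step 1: [0 1 3])
1. fire T1 -> [0 1 3]
2. fire T3 -> [1 1 2]
3. fire T1 -> [1 1 2]
4. fire T3 -> [2 1 1]
5. fire T1 -> [2 1 1]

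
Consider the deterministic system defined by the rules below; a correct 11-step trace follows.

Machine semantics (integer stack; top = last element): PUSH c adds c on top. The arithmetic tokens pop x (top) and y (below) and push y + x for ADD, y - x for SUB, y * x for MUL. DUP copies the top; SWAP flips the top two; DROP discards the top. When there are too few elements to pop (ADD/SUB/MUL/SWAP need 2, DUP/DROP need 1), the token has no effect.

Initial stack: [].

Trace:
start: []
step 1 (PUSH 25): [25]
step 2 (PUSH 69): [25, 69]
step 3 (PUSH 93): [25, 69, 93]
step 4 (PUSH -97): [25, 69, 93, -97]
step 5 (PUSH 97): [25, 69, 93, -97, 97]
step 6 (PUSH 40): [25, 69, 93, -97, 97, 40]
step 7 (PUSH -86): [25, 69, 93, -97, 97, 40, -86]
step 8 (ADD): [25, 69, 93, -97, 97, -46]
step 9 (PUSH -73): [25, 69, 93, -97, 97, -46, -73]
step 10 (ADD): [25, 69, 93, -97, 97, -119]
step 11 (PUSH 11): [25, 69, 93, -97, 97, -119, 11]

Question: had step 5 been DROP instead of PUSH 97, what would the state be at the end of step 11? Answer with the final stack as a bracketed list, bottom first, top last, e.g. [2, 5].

(re-executing from step 5 with the substitution; state before step 5: [25, 69, 93, -97])
step 5 (DROP): [25, 69, 93]
step 6 (PUSH 40): [25, 69, 93, 40]
step 7 (PUSH -86): [25, 69, 93, 40, -86]
step 8 (ADD): [25, 69, 93, -46]
step 9 (PUSH -73): [25, 69, 93, -46, -73]
step 10 (ADD): [25, 69, 93, -119]
step 11 (PUSH 11): [25, 69, 93, -119, 11]

[25, 69, 93, -119, 11]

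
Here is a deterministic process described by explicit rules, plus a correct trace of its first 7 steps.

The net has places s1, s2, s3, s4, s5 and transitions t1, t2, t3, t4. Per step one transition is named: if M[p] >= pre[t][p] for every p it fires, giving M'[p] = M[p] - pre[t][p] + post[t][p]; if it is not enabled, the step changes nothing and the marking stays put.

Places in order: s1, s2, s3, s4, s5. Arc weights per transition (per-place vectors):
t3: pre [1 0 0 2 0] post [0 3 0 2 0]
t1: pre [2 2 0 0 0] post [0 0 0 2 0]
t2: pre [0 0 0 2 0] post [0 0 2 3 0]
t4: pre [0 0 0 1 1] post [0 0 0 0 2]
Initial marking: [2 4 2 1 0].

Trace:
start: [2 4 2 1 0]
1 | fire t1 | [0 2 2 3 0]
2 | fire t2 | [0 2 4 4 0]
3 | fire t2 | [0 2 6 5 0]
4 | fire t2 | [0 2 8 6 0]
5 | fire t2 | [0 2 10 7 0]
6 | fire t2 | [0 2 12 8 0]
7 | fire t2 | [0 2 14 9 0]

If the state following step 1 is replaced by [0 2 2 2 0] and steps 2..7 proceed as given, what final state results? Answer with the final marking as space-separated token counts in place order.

0 2 14 8 0

state after step 1 := [0 2 2 2 0]
2 | fire t2 | [0 2 4 3 0]
3 | fire t2 | [0 2 6 4 0]
4 | fire t2 | [0 2 8 5 0]
5 | fire t2 | [0 2 10 6 0]
6 | fire t2 | [0 2 12 7 0]
7 | fire t2 | [0 2 14 8 0]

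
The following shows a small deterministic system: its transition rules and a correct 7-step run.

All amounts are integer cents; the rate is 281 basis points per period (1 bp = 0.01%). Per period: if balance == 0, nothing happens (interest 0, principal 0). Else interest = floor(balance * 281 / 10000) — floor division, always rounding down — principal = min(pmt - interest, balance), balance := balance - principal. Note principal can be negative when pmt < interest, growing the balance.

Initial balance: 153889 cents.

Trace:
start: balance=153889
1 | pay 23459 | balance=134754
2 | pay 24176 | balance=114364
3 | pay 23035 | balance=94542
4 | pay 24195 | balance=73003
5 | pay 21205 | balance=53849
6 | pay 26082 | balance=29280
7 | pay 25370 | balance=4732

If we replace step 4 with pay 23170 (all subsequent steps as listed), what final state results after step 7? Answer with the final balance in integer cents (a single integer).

5846

(re-executing from step 4 with the substitution; state before step 4: balance=94542)
4 | pay 23170 | balance=74028
5 | pay 21205 | balance=54903
6 | pay 26082 | balance=30363
7 | pay 25370 | balance=5846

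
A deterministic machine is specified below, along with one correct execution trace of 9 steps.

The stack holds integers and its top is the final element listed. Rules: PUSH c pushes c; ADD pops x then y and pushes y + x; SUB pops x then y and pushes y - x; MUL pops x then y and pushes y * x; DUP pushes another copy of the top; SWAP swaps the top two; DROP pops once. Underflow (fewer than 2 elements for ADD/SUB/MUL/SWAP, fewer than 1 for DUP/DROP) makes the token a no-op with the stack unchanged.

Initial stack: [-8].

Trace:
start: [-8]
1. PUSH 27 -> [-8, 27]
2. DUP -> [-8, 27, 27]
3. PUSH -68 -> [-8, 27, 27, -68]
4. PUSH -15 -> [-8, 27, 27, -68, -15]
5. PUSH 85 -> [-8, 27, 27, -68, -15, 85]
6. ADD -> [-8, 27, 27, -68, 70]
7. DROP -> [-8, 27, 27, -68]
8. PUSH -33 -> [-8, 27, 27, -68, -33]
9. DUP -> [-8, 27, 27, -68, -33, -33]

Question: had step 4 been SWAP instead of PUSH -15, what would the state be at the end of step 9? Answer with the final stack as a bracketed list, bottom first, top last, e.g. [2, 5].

[-8, 27, -68, -33, -33]

(re-executing from step 4 with the substitution; state before step 4: [-8, 27, 27, -68])
4. SWAP -> [-8, 27, -68, 27]
5. PUSH 85 -> [-8, 27, -68, 27, 85]
6. ADD -> [-8, 27, -68, 112]
7. DROP -> [-8, 27, -68]
8. PUSH -33 -> [-8, 27, -68, -33]
9. DUP -> [-8, 27, -68, -33, -33]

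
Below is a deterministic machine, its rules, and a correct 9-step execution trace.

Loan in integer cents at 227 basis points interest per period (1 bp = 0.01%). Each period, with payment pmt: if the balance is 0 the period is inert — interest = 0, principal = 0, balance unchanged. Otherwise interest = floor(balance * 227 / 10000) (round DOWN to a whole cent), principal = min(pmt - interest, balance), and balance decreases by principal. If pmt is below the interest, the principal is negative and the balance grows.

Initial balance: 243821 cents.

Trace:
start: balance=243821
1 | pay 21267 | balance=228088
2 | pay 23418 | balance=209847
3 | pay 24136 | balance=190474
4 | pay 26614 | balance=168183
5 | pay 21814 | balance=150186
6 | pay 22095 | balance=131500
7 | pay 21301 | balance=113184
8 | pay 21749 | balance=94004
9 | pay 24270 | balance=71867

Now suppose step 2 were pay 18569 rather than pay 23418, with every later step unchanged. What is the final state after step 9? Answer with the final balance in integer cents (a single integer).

77540

(re-executing from step 2 with the substitution; state before step 2: balance=228088)
2 | pay 18569 | balance=214696
3 | pay 24136 | balance=195433
4 | pay 26614 | balance=173255
5 | pay 21814 | balance=155373
6 | pay 22095 | balance=136804
7 | pay 21301 | balance=118608
8 | pay 21749 | balance=99551
9 | pay 24270 | balance=77540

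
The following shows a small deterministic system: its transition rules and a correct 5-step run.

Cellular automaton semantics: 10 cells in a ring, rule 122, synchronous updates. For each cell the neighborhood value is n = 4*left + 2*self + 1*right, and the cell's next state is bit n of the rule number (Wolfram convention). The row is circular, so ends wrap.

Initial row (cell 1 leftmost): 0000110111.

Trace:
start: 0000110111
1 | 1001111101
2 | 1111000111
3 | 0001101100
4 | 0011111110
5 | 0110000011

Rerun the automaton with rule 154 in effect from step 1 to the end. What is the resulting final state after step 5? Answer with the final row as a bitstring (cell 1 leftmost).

1001101001

(re-executing steps 1..5 under rule 154; state before step 1: 0000110111)
1 | 1001100110
2 | 0111011100
3 | 1110011010
4 | 1101110000
5 | 1001101001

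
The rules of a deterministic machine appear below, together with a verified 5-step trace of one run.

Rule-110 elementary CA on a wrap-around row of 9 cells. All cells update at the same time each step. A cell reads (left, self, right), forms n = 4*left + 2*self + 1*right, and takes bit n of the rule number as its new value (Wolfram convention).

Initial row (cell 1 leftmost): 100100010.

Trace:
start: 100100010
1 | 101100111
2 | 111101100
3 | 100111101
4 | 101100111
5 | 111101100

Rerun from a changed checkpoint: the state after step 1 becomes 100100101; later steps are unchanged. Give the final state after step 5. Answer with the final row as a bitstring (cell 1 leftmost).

state after step 1 := 100100101
2 | 101101111
3 | 111111000
4 | 100001001
5 | 100011011

100011011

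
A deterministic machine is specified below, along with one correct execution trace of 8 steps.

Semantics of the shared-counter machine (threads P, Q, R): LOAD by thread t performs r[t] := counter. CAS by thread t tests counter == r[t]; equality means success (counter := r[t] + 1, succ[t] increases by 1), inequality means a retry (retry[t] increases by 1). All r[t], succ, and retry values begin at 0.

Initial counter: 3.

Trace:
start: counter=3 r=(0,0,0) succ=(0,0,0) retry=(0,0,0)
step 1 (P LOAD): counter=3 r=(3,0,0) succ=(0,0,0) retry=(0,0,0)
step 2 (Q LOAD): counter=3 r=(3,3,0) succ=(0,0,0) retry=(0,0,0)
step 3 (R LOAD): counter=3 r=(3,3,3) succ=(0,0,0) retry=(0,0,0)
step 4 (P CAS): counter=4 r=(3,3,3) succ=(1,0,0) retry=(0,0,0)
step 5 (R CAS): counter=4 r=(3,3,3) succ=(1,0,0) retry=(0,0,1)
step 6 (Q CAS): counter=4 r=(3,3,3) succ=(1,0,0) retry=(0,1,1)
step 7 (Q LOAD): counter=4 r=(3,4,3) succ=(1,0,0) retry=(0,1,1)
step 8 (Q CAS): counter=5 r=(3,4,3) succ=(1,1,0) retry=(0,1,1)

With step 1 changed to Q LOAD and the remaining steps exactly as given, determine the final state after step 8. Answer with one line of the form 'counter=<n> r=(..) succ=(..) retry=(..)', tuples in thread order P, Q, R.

counter=5 r=(0,4,3) succ=(0,1,1) retry=(1,1,0)

(re-executing from step 1 with the substitution; state before step 1: counter=3 r=(0,0,0) succ=(0,0,0) retry=(0,0,0))
step 1 (Q LOAD): counter=3 r=(0,3,0) succ=(0,0,0) retry=(0,0,0)
step 2 (Q LOAD): counter=3 r=(0,3,0) succ=(0,0,0) retry=(0,0,0)
step 3 (R LOAD): counter=3 r=(0,3,3) succ=(0,0,0) retry=(0,0,0)
step 4 (P CAS): counter=3 r=(0,3,3) succ=(0,0,0) retry=(1,0,0)
step 5 (R CAS): counter=4 r=(0,3,3) succ=(0,0,1) retry=(1,0,0)
step 6 (Q CAS): counter=4 r=(0,3,3) succ=(0,0,1) retry=(1,1,0)
step 7 (Q LOAD): counter=4 r=(0,4,3) succ=(0,0,1) retry=(1,1,0)
step 8 (Q CAS): counter=5 r=(0,4,3) succ=(0,1,1) retry=(1,1,0)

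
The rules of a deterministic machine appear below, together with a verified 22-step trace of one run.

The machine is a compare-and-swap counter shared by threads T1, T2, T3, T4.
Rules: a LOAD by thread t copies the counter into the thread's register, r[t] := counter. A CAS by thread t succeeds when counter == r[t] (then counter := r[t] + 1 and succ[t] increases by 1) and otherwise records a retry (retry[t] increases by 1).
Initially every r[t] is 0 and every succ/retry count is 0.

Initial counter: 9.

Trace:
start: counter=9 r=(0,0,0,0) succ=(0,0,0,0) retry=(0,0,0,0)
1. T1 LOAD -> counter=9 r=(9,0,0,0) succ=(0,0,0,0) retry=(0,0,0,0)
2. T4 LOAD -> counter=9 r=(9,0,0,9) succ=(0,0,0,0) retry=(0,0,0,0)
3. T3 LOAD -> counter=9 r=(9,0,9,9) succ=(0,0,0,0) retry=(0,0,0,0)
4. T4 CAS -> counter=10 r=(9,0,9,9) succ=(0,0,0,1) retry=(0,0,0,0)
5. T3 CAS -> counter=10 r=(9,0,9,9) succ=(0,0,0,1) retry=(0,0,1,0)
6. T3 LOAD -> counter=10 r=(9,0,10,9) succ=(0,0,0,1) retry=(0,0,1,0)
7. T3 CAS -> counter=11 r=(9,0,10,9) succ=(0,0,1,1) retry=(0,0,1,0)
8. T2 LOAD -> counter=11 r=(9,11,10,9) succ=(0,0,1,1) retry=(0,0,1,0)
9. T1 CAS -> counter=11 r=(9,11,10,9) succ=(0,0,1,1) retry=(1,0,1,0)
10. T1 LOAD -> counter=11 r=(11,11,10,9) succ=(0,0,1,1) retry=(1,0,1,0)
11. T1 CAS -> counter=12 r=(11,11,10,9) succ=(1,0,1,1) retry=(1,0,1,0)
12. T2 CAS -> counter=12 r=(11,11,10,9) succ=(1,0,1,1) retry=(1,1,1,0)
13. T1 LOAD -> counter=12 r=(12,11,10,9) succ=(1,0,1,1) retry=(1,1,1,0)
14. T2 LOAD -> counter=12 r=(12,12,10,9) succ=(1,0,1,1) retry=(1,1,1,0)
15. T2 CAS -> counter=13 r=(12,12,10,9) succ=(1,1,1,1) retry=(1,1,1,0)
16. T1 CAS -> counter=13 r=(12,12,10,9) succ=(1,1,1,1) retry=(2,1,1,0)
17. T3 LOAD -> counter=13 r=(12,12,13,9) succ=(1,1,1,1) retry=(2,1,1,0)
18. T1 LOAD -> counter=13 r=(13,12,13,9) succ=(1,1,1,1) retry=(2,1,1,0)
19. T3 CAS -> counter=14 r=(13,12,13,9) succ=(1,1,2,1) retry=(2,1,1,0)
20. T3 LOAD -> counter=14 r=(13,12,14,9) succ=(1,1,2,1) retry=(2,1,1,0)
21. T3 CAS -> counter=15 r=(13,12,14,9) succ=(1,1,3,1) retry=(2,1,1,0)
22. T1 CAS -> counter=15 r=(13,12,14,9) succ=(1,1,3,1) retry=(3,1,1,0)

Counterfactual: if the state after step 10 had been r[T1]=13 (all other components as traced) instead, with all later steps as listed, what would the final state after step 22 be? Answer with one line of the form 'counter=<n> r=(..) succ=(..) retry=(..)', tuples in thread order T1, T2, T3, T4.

state after step 10 := counter=11 r=(13,11,10,9) succ=(0,0,1,1) retry=(1,0,1,0)
11. T1 CAS -> counter=11 r=(13,11,10,9) succ=(0,0,1,1) retry=(2,0,1,0)
12. T2 CAS -> counter=12 r=(13,11,10,9) succ=(0,1,1,1) retry=(2,0,1,0)
13. T1 LOAD -> counter=12 r=(12,11,10,9) succ=(0,1,1,1) retry=(2,0,1,0)
14. T2 LOAD -> counter=12 r=(12,12,10,9) succ=(0,1,1,1) retry=(2,0,1,0)
15. T2 CAS -> counter=13 r=(12,12,10,9) succ=(0,2,1,1) retry=(2,0,1,0)
16. T1 CAS -> counter=13 r=(12,12,10,9) succ=(0,2,1,1) retry=(3,0,1,0)
17. T3 LOAD -> counter=13 r=(12,12,13,9) succ=(0,2,1,1) retry=(3,0,1,0)
18. T1 LOAD -> counter=13 r=(13,12,13,9) succ=(0,2,1,1) retry=(3,0,1,0)
19. T3 CAS -> counter=14 r=(13,12,13,9) succ=(0,2,2,1) retry=(3,0,1,0)
20. T3 LOAD -> counter=14 r=(13,12,14,9) succ=(0,2,2,1) retry=(3,0,1,0)
21. T3 CAS -> counter=15 r=(13,12,14,9) succ=(0,2,3,1) retry=(3,0,1,0)
22. T1 CAS -> counter=15 r=(13,12,14,9) succ=(0,2,3,1) retry=(4,0,1,0)

counter=15 r=(13,12,14,9) succ=(0,2,3,1) retry=(4,0,1,0)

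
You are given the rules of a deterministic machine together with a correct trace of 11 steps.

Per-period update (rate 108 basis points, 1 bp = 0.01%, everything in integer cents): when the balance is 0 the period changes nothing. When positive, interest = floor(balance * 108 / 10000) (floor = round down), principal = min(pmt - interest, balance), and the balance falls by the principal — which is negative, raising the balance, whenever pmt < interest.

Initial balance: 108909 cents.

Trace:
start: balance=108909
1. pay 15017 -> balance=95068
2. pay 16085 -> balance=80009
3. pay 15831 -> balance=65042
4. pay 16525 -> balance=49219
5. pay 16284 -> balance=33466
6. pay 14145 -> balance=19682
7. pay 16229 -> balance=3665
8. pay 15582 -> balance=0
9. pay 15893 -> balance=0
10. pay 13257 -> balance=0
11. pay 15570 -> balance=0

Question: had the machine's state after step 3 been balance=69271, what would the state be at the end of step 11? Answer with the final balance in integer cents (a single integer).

state after step 3 := balance=69271
4. pay 16525 -> balance=53494
5. pay 16284 -> balance=37787
6. pay 14145 -> balance=24050
7. pay 16229 -> balance=8080
8. pay 15582 -> balance=0
9. pay 15893 -> balance=0
10. pay 13257 -> balance=0
11. pay 15570 -> balance=0

0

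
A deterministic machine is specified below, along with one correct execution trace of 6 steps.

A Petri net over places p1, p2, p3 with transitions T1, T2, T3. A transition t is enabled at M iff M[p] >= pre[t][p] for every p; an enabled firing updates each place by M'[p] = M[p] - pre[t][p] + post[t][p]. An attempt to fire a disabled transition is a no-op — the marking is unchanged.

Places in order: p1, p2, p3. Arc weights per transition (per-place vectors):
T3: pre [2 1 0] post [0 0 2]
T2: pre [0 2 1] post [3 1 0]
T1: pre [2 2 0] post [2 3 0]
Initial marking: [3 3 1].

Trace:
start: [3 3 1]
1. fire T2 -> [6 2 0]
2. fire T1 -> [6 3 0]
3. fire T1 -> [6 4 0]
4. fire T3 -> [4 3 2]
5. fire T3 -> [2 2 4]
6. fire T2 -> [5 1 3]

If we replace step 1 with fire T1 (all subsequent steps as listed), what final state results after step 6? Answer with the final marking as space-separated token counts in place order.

(re-executing from step 1 with the substitution; state before step 1: [3 3 1])
1. fire T1 -> [3 4 1]
2. fire T1 -> [3 5 1]
3. fire T1 -> [3 6 1]
4. fire T3 -> [1 5 3]
5. fire T3 -> [1 5 3]
6. fire T2 -> [4 4 2]

4 4 2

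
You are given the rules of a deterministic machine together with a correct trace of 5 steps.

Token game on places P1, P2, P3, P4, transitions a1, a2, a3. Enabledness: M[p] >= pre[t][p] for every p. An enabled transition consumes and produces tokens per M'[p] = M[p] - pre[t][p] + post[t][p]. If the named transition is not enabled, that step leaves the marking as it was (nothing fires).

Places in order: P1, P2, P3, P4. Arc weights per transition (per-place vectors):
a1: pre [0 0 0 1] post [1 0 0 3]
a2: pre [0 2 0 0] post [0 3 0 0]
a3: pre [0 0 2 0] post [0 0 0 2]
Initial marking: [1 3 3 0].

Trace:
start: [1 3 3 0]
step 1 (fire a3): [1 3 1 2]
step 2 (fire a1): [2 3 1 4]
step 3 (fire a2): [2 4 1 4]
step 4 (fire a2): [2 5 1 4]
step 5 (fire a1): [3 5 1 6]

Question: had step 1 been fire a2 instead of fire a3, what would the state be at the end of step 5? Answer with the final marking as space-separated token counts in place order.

1 6 3 0

(re-executing from step 1 with the substitution; state before step 1: [1 3 3 0])
step 1 (fire a2): [1 4 3 0]
step 2 (fire a1): [1 4 3 0]
step 3 (fire a2): [1 5 3 0]
step 4 (fire a2): [1 6 3 0]
step 5 (fire a1): [1 6 3 0]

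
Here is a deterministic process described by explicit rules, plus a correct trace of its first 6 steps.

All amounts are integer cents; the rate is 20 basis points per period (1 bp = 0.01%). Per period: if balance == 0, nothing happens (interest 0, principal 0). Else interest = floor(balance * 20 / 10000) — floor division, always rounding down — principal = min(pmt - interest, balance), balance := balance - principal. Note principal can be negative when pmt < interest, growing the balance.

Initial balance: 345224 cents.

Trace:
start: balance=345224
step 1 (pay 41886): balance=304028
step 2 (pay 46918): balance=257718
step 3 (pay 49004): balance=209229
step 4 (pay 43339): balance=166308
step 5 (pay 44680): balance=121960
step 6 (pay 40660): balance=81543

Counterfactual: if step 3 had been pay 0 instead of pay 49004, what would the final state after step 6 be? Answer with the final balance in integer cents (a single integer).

130842

(re-executing from step 3 with the substitution; state before step 3: balance=257718)
step 3 (pay 0): balance=258233
step 4 (pay 43339): balance=215410
step 5 (pay 44680): balance=171160
step 6 (pay 40660): balance=130842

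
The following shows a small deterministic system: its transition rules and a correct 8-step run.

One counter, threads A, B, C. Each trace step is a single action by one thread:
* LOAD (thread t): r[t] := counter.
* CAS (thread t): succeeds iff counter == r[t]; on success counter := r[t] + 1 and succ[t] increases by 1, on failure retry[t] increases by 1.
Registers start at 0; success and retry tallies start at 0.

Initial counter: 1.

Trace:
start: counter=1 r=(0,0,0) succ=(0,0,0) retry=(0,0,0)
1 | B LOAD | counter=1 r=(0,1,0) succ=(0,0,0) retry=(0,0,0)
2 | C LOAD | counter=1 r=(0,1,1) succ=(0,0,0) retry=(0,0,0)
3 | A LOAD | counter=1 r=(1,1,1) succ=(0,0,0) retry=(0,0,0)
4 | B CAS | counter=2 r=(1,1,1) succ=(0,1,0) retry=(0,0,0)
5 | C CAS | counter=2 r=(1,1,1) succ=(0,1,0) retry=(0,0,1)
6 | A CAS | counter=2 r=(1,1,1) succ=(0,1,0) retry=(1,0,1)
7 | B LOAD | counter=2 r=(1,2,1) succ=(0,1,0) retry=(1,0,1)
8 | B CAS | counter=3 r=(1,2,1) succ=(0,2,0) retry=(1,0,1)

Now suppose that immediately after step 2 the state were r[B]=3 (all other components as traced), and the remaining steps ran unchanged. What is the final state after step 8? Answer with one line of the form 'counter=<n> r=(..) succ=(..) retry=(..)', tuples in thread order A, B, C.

counter=3 r=(1,2,1) succ=(0,1,1) retry=(1,1,0)

state after step 2 := counter=1 r=(0,3,1) succ=(0,0,0) retry=(0,0,0)
3 | A LOAD | counter=1 r=(1,3,1) succ=(0,0,0) retry=(0,0,0)
4 | B CAS | counter=1 r=(1,3,1) succ=(0,0,0) retry=(0,1,0)
5 | C CAS | counter=2 r=(1,3,1) succ=(0,0,1) retry=(0,1,0)
6 | A CAS | counter=2 r=(1,3,1) succ=(0,0,1) retry=(1,1,0)
7 | B LOAD | counter=2 r=(1,2,1) succ=(0,0,1) retry=(1,1,0)
8 | B CAS | counter=3 r=(1,2,1) succ=(0,1,1) retry=(1,1,0)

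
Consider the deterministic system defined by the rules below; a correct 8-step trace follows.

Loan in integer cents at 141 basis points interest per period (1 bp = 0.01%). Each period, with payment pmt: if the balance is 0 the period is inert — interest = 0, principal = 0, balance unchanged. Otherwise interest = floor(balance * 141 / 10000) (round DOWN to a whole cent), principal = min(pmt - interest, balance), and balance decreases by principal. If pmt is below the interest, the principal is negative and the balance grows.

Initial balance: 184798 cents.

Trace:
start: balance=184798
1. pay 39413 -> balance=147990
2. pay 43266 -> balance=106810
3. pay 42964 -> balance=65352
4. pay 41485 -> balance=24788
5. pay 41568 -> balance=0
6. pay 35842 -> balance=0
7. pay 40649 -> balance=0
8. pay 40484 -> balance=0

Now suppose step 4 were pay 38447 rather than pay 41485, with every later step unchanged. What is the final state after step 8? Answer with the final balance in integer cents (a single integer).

0

(re-executing from step 4 with the substitution; state before step 4: balance=65352)
4. pay 38447 -> balance=27826
5. pay 41568 -> balance=0
6. pay 35842 -> balance=0
7. pay 40649 -> balance=0
8. pay 40484 -> balance=0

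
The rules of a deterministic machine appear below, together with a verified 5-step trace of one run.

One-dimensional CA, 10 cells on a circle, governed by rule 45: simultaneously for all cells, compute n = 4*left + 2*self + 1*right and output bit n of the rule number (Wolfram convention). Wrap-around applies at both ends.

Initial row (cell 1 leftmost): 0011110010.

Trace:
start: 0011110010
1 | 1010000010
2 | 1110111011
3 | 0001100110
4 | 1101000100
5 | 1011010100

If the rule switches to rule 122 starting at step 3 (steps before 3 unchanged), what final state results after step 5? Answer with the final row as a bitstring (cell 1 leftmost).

1111101111

(re-executing steps 3..5 under rule 122; state before step 3: 1110111011)
3 | 0011101110
4 | 0110111011
5 | 1111101111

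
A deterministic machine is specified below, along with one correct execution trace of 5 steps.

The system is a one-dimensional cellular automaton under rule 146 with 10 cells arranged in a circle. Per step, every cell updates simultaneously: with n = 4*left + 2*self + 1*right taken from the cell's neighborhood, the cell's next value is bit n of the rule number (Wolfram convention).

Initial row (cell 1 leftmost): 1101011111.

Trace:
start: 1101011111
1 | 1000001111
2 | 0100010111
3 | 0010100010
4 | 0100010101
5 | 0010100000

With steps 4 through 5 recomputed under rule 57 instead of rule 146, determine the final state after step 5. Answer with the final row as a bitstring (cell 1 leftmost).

0100110101

(re-executing steps 4..5 under rule 57; state before step 4: 0010100010)
4 | 1001011001
5 | 0100110101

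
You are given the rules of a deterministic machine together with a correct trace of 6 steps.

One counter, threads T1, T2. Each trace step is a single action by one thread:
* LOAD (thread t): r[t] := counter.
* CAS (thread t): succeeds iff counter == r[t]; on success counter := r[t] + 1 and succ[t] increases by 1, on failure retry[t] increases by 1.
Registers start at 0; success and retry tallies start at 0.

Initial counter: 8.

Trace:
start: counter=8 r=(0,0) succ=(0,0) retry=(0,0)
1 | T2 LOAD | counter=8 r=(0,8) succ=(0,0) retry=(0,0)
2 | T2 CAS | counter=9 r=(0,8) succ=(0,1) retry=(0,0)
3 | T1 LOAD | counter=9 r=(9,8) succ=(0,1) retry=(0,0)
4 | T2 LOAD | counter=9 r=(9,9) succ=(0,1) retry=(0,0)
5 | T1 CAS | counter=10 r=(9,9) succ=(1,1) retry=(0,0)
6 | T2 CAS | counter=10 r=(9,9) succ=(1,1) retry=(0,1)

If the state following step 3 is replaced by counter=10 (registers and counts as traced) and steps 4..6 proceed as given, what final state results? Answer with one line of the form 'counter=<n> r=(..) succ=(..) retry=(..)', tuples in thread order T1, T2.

state after step 3 := counter=10 r=(9,8) succ=(0,1) retry=(0,0)
4 | T2 LOAD | counter=10 r=(9,10) succ=(0,1) retry=(0,0)
5 | T1 CAS | counter=10 r=(9,10) succ=(0,1) retry=(1,0)
6 | T2 CAS | counter=11 r=(9,10) succ=(0,2) retry=(1,0)

counter=11 r=(9,10) succ=(0,2) retry=(1,0)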